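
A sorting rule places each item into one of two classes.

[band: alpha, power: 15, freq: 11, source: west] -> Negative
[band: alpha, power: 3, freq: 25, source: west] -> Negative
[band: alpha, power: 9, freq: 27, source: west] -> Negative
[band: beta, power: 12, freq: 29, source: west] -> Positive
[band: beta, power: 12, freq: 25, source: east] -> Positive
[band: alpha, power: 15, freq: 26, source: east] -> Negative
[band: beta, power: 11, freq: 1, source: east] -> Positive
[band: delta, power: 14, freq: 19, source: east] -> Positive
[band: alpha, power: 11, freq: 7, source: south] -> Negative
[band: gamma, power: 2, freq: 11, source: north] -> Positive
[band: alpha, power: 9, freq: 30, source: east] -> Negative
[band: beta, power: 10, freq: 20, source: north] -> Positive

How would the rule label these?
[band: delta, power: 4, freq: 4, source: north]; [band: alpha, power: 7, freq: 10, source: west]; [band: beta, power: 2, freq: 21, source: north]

Checking candidate rules against both groups, what survives is: band is not alpha.

Positive, Negative, Positive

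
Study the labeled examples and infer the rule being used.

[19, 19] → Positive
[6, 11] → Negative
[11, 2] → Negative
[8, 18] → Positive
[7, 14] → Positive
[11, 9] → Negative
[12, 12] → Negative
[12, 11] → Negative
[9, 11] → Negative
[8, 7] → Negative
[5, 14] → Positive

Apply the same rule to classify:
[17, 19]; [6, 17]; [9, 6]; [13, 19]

The rule appears to be: second ≥ 14.
Positive: [17, 19], since second 19.
Positive: [6, 17], since second 17.
Negative: [9, 6], since second 6.
Positive: [13, 19], since second 19.

Positive, Positive, Negative, Positive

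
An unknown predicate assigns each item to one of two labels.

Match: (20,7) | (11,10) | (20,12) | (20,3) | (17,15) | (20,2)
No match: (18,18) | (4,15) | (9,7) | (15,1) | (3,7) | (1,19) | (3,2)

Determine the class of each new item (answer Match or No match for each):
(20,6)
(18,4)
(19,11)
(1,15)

Rule: first > second AND sum ≥ 19. This holds for each 'Match' example and fails for each 'No match' one.
Match: (20,6), since 20 > 6, 20+6 = 26. Match: (18,4), since 18 > 4, 18+4 = 22. Match: (19,11), since 19 > 11, 19+11 = 30. No match: (1,15), since 1 < 15, 1+15 = 16.

Match, Match, Match, No match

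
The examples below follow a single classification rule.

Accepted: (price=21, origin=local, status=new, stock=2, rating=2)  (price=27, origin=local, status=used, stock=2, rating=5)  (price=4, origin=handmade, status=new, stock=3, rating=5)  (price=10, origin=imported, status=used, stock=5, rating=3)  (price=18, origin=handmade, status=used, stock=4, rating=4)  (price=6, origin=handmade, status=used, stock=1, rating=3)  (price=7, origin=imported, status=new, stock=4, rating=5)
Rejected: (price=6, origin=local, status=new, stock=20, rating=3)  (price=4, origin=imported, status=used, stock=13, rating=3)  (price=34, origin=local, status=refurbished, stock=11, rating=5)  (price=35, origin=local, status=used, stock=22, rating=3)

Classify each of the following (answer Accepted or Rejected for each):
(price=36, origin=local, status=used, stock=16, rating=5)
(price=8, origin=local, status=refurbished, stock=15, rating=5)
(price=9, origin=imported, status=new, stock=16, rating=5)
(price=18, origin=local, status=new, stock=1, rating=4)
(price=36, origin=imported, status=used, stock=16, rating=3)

Rejected, Rejected, Rejected, Accepted, Rejected

The simplest hypothesis consistent with all the labels is: stock ≤ 5.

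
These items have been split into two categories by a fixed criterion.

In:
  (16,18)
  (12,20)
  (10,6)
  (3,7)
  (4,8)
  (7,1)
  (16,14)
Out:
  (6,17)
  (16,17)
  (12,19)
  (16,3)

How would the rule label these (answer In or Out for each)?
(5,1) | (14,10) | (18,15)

'In' ⟺ sum is even.
In: (5,1), since 5+1 = 6.
In: (14,10), since 14+10 = 24.
Out: (18,15), since 18+15 = 33.

In, In, Out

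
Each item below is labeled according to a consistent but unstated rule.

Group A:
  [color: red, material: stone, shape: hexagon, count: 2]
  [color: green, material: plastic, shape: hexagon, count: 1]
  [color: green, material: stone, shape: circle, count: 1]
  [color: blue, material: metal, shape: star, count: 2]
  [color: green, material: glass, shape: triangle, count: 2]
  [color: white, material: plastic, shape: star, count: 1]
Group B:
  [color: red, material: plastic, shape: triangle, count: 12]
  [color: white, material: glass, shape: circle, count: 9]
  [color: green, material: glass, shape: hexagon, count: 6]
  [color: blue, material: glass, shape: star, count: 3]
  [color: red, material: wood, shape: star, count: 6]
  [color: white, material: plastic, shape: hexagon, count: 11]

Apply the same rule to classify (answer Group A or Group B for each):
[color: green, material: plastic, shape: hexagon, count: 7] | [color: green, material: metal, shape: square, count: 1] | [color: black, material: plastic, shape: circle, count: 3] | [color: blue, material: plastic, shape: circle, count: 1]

The rule appears to be: count ≤ 2.
Group B: [color: green, material: plastic, shape: hexagon, count: 7], since count = 7.
Group A: [color: green, material: metal, shape: square, count: 1], since count = 1.
Group B: [color: black, material: plastic, shape: circle, count: 3], since count = 3.
Group A: [color: blue, material: plastic, shape: circle, count: 1], since count = 1.

Group B, Group A, Group B, Group A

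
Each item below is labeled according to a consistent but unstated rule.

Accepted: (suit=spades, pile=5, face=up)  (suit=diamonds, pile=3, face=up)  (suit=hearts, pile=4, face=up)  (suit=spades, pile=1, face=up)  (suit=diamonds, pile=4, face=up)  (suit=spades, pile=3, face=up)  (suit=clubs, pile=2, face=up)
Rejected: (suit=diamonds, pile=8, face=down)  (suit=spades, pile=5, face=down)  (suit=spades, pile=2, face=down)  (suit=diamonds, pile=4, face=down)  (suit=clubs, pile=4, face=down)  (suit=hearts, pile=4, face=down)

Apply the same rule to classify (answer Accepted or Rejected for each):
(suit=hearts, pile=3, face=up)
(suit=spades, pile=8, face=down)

Accepted, Rejected

The classifier is using: face is up.
(suit=hearts, pile=3, face=up): face is up — matches, so Accepted. (suit=spades, pile=8, face=down): face is down — fails this test, so Rejected.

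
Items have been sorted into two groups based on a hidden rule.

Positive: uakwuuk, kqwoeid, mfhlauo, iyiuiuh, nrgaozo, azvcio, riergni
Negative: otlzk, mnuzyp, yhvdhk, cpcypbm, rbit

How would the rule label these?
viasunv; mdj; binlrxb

'Positive' ⟺ has ≥ 2 vowels.
viasunv: 3 vowels, qualifies → Positive.
mdj: 0 vowels, fails this test → Negative.
binlrxb: 1 vowel, fails this test → Negative.

Positive, Negative, Negative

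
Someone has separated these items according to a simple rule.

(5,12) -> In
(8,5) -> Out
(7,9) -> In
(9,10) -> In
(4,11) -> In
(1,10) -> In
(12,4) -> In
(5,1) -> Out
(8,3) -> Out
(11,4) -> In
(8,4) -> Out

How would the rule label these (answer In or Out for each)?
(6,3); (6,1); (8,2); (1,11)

The distinguishing property — max ≥ 9 — holds for all the 'In' cases and none of the 'Out' cases.

Out, Out, Out, In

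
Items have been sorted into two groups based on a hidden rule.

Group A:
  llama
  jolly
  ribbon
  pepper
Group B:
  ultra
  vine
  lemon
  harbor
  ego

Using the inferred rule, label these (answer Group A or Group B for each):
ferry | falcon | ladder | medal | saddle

Comparing the two groups points to one rule — has a double letter.
ferry: 'rr' doubled, has this property → Group A.
falcon: no doubled letter, fails this test → Group B.
ladder: 'dd' doubled, has this property → Group A.
medal: no doubled letter, fails this test → Group B.
saddle: 'dd' doubled, has this property → Group A.

Group A, Group B, Group A, Group B, Group A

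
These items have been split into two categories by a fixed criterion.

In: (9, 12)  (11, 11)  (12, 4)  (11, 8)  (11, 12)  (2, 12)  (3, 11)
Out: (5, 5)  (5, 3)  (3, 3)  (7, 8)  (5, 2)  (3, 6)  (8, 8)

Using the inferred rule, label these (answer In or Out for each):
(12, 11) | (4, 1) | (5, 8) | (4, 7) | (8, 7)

One predicate separates the groups cleanly: max ≥ 9.

In, Out, Out, Out, Out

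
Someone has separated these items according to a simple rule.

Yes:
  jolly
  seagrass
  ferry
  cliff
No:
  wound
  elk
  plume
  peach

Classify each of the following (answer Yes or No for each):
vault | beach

The pattern is that an item is 'Yes' exactly when: has a double letter.
vault: no doubled letter — does not pass, so No.
beach: no doubled letter — does not pass, so No.

No, No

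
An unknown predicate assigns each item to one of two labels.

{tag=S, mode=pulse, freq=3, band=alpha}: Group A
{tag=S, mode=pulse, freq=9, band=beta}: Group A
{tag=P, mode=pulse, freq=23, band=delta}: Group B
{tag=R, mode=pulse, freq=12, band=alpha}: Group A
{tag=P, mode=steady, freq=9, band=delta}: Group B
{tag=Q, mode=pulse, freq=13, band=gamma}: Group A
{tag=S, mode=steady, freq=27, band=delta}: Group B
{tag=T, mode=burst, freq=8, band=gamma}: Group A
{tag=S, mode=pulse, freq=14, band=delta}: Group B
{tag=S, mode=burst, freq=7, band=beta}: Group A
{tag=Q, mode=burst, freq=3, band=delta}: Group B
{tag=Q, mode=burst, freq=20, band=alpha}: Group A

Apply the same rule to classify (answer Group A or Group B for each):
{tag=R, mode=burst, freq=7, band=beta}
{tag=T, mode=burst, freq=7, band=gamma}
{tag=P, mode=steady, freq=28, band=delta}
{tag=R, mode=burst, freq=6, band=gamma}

Group A, Group A, Group B, Group A

Every 'Group A' example satisfies: band is not delta. None of the 'Group B' examples do.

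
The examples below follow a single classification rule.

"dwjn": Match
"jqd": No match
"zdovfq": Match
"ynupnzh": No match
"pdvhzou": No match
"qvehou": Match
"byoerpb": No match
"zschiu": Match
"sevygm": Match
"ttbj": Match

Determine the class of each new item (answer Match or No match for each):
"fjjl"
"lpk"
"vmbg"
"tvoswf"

Match, No match, Match, Match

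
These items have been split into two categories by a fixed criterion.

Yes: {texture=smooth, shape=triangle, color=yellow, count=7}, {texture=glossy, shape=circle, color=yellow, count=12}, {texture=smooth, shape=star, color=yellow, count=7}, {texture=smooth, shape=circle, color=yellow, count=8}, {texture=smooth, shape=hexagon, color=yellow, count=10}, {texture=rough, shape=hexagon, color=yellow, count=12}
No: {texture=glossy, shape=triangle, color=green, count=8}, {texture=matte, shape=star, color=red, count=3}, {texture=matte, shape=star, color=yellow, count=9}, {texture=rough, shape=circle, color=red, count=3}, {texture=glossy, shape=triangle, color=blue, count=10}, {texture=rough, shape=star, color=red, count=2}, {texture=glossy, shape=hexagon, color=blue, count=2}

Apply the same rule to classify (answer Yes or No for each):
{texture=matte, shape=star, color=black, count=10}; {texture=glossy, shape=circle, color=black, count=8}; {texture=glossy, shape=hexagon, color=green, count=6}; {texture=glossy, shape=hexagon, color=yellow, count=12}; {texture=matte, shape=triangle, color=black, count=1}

The distinguishing property — color is yellow AND count ≠ 9 — holds for all the 'Yes' cases and none of the 'No' cases.
{texture=matte, shape=star, color=black, count=10} → color is black, count = 10 → No. {texture=glossy, shape=circle, color=black, count=8} → color is black, count = 8 → No. {texture=glossy, shape=hexagon, color=green, count=6} → color is green, count = 6 → No. {texture=glossy, shape=hexagon, color=yellow, count=12} → color is yellow, count = 12 → Yes. {texture=matte, shape=triangle, color=black, count=1} → color is black, count = 1 → No.

No, No, No, Yes, No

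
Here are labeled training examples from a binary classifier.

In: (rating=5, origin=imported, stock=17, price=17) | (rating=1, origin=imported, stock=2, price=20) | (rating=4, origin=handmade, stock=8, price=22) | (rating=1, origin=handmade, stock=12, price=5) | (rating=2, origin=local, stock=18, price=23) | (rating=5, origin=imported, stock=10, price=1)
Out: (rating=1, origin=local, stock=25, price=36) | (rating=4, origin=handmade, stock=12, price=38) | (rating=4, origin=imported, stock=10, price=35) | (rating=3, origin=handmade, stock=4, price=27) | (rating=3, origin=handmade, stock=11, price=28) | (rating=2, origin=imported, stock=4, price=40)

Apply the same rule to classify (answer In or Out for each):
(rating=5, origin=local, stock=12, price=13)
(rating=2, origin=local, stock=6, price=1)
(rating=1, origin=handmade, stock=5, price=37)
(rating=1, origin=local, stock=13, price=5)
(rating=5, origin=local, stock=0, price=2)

The classifier is using: price ≤ 23.
In: (rating=5, origin=local, stock=12, price=13), since price = 13.
In: (rating=2, origin=local, stock=6, price=1), since price = 1.
Out: (rating=1, origin=handmade, stock=5, price=37), since price = 37.
In: (rating=1, origin=local, stock=13, price=5), since price = 5.
In: (rating=5, origin=local, stock=0, price=2), since price = 2.

In, In, Out, In, In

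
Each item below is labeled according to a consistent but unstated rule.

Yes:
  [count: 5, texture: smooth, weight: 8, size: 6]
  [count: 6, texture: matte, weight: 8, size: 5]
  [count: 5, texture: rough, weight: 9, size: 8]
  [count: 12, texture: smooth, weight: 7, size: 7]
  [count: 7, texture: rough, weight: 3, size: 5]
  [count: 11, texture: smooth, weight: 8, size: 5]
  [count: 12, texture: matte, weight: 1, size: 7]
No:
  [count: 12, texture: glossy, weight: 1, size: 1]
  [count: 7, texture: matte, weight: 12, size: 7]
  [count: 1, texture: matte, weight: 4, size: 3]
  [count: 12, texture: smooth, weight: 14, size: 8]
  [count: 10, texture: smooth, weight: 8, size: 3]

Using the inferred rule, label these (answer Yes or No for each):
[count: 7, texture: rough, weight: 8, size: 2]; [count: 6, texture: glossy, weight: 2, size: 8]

The pattern is that an item is 'Yes' exactly when: size ≥ 5 AND weight ≤ 9.
[count: 7, texture: rough, weight: 8, size: 2]: No (size = 2, weight = 8). [count: 6, texture: glossy, weight: 2, size: 8]: Yes (size = 8, weight = 2).

No, Yes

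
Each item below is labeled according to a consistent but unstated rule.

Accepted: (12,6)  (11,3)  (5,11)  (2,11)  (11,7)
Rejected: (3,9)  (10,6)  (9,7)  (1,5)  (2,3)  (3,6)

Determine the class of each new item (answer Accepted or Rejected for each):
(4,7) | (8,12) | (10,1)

One predicate separates the groups cleanly: max ≥ 11.
Rejected: (4,7), since max 7. Accepted: (8,12), since max 12. Rejected: (10,1), since max 10.

Rejected, Accepted, Rejected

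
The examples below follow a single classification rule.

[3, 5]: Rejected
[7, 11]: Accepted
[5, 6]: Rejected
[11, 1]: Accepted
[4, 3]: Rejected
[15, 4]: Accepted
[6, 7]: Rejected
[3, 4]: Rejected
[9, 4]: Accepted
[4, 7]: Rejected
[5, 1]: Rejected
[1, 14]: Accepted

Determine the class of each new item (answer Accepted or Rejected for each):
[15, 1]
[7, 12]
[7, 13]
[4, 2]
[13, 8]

The distinguishing property — max ≥ 9 — holds for all the 'Accepted' cases and none of the 'Rejected' cases.

Accepted, Accepted, Accepted, Rejected, Accepted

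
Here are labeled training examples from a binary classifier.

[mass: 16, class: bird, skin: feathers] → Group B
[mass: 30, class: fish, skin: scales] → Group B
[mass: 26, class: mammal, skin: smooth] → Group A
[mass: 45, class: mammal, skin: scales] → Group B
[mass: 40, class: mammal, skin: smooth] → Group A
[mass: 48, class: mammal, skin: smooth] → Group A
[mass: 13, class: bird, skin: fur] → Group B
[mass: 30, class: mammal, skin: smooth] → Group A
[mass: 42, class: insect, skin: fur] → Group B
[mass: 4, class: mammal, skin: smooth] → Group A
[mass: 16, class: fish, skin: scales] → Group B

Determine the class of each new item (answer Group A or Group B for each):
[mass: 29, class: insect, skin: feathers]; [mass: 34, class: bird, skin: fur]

Group B, Group B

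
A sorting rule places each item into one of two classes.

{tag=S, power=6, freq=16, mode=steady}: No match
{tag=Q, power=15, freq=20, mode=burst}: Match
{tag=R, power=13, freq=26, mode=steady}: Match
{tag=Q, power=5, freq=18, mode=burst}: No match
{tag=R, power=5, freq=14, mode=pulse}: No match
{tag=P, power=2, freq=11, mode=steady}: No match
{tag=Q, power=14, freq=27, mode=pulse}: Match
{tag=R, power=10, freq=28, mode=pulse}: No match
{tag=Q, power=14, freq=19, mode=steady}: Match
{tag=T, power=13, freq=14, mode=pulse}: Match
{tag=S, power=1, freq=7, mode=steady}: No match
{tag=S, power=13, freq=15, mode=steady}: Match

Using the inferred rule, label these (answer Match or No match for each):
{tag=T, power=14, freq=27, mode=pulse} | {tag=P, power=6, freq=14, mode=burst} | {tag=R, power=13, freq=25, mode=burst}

Match, No match, Match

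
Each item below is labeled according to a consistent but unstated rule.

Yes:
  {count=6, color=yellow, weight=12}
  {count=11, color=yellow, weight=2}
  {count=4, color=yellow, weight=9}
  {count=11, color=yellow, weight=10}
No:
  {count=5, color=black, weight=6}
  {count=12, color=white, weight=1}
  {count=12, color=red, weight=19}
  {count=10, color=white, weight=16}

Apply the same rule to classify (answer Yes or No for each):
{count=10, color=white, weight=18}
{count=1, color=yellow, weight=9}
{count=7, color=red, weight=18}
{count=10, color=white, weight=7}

No, Yes, No, No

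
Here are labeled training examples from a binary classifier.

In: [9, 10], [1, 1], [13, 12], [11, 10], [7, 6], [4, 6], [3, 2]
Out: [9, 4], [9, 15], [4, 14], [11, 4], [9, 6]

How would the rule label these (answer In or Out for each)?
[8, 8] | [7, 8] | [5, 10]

In, In, Out

Rule: |first − second| ≤ 2. This holds for each 'In' example and fails for each 'Out' one.
[8, 8]: |8−8| = 0, qualifies → In.
[7, 8]: |7−8| = 1, qualifies → In.
[5, 10]: |5−10| = 5, doesn't qualify → Out.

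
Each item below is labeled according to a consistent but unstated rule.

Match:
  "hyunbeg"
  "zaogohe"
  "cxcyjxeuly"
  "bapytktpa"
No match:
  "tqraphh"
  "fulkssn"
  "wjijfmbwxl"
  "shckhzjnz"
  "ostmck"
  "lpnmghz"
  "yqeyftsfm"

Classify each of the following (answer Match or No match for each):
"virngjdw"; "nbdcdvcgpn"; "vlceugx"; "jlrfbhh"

Rule: has ≥ 2 vowels. This holds for each 'Match' example and fails for each 'No match' one.
"virngjdw" — 1 vowel, hence No match. "nbdcdvcgpn" — 0 vowels, hence No match. "vlceugx" — 2 vowels, hence Match. "jlrfbhh" — 0 vowels, hence No match.

No match, No match, Match, No match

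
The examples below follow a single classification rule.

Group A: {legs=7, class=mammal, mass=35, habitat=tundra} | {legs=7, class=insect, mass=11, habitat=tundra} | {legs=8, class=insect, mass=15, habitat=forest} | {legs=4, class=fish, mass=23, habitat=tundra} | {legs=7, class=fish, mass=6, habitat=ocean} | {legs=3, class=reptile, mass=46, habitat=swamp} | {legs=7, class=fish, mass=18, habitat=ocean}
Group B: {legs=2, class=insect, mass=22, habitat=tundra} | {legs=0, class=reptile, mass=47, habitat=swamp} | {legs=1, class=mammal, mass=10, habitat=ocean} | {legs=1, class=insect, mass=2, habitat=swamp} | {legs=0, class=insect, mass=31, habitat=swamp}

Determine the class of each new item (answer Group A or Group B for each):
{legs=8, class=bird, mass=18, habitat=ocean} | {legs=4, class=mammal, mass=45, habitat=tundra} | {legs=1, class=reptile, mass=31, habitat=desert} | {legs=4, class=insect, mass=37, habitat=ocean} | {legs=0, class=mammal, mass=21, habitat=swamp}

Every 'Group A' example satisfies: legs ≥ 3. None of the 'Group B' examples do.
{legs=8, class=bird, mass=18, habitat=ocean}: Group A (legs = 8). {legs=4, class=mammal, mass=45, habitat=tundra}: Group A (legs = 4). {legs=1, class=reptile, mass=31, habitat=desert}: Group B (legs = 1). {legs=4, class=insect, mass=37, habitat=ocean}: Group A (legs = 4). {legs=0, class=mammal, mass=21, habitat=swamp}: Group B (legs = 0).

Group A, Group A, Group B, Group A, Group B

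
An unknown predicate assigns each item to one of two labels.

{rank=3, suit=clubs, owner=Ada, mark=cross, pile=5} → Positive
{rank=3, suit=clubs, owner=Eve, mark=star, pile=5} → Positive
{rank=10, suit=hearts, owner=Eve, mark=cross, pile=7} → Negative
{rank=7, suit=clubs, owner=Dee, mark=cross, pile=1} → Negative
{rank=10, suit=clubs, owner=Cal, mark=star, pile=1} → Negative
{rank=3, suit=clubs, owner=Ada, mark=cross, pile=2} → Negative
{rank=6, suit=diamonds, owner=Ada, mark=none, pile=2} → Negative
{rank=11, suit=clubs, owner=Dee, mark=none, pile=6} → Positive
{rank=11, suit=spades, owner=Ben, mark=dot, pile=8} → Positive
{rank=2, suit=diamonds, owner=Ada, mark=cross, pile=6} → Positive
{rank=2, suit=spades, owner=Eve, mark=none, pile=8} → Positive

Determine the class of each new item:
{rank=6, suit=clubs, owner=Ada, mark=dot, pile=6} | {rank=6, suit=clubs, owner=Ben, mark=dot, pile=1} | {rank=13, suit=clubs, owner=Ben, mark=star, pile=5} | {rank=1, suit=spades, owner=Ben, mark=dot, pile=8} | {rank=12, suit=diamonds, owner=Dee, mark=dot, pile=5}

Positive, Negative, Positive, Positive, Positive

The simplest hypothesis consistent with all the labels is: pile ≥ 5 AND pile ≠ 7.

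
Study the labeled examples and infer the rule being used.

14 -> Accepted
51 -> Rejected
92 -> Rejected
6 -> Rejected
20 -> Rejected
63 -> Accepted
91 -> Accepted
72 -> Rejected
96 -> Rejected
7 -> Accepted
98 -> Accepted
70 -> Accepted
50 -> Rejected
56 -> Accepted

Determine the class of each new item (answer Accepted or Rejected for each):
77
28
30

Accepted, Accepted, Rejected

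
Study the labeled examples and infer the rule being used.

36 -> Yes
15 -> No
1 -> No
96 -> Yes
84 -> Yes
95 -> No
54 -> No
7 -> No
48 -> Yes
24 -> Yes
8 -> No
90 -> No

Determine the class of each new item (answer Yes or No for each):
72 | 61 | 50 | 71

'Yes' ⟺ multiple of 12.
72: 72 = 12·6 — has this property, so Yes. 61: 61 = 12·5 + 1 — does not satisfy this, so No. 50: 50 = 12·4 + 2 — does not satisfy this, so No. 71: 71 = 12·5 + 11 — does not satisfy this, so No.

Yes, No, No, No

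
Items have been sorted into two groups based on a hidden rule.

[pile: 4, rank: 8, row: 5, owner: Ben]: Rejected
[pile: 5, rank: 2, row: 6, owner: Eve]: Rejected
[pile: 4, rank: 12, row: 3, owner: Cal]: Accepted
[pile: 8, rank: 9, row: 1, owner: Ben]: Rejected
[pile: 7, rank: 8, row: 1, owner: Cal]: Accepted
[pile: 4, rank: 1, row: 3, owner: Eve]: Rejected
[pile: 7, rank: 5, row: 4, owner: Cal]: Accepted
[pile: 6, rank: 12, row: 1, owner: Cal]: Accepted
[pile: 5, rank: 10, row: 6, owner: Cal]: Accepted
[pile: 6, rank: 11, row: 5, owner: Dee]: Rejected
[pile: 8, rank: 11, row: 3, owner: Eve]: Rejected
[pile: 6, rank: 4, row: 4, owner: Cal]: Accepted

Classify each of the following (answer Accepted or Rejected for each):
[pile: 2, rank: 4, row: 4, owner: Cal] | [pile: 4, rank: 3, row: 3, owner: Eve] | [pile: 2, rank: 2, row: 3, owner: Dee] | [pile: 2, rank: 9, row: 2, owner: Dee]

The common property of the 'Accepted' items is: owner is Cal. No 'Rejected' item has it.

Accepted, Rejected, Rejected, Rejected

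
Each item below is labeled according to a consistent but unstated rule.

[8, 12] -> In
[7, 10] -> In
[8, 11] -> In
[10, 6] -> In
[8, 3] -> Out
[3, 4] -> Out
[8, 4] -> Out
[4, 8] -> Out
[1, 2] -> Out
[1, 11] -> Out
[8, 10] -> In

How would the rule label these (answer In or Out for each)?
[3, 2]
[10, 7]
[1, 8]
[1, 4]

Rule: sum ≥ 16. This holds for each 'In' example and fails for each 'Out' one.
[3, 2] → 3+2 = 5 → Out. [10, 7] → 10+7 = 17 → In. [1, 8] → 1+8 = 9 → Out. [1, 4] → 1+4 = 5 → Out.

Out, In, Out, Out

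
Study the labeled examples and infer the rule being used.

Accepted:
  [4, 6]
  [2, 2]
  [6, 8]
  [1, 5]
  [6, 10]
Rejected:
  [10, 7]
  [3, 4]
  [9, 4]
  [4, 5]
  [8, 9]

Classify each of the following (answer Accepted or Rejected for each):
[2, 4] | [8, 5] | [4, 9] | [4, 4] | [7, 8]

Accepted, Rejected, Rejected, Accepted, Rejected

The classifier is using: sum is even.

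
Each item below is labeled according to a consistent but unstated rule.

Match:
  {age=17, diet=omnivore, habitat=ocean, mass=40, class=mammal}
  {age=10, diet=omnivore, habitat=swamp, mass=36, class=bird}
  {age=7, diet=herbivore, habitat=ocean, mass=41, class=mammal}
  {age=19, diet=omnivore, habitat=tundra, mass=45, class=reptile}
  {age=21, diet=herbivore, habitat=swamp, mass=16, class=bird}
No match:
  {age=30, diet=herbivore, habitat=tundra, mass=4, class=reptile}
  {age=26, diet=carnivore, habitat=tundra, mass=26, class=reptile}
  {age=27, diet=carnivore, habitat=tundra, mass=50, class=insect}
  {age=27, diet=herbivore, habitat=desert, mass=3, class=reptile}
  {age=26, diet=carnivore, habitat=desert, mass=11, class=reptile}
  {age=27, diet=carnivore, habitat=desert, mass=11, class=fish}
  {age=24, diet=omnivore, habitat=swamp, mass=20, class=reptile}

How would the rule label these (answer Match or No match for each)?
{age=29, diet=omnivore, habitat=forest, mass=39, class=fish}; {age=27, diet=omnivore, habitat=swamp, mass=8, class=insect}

No match, No match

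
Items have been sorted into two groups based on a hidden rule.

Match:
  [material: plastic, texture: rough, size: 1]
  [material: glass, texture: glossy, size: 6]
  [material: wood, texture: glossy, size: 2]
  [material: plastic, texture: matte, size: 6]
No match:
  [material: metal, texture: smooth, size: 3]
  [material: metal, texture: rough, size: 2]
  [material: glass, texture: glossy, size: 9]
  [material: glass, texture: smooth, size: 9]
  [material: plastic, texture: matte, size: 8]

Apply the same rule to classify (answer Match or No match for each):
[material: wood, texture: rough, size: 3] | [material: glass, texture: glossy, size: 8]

Match, No match

The common property of the 'Match' items is: material is not metal AND size ≤ 6. No 'No match' item has it.
[material: wood, texture: rough, size: 3] — material is wood, size = 3, hence Match.
[material: glass, texture: glossy, size: 8] — material is glass, size = 8, hence No match.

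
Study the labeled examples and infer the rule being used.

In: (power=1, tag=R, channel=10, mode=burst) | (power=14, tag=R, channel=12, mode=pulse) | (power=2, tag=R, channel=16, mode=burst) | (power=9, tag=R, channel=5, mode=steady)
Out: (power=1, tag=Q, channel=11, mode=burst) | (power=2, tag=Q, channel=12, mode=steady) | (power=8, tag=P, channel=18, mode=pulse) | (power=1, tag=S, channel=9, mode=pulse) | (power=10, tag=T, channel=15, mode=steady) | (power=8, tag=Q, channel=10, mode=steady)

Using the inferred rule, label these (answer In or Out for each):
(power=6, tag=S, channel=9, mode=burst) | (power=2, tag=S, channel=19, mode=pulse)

The pattern is that an item is 'In' exactly when: tag is R.
(power=6, tag=S, channel=9, mode=burst) → tag is S → Out.
(power=2, tag=S, channel=19, mode=pulse) → tag is S → Out.

Out, Out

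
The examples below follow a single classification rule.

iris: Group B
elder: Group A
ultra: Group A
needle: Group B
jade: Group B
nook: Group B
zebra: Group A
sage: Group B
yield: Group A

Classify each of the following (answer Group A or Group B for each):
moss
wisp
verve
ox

Group B, Group B, Group A, Group B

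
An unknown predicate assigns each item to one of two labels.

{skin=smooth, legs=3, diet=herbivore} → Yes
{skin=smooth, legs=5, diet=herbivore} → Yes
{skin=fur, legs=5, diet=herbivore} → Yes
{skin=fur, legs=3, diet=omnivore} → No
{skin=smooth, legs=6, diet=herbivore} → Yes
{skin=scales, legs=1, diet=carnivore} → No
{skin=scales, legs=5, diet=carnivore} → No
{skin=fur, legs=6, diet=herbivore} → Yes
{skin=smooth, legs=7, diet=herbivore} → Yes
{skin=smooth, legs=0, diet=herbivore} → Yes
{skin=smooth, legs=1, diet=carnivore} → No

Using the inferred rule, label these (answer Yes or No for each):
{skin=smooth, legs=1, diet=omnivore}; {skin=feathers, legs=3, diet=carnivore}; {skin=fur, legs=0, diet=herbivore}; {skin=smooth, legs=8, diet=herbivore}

No, No, Yes, Yes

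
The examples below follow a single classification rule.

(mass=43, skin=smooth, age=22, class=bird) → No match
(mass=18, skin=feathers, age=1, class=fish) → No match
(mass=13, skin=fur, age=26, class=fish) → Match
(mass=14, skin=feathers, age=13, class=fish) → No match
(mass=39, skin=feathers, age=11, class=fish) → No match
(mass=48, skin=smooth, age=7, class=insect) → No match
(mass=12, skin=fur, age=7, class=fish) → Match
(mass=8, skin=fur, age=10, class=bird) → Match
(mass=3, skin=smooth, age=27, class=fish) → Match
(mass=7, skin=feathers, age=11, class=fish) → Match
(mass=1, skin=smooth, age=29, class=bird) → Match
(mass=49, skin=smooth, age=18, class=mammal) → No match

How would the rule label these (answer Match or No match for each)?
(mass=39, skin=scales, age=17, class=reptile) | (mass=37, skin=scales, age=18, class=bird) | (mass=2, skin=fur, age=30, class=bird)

The rule appears to be: mass ≤ 13.

No match, No match, Match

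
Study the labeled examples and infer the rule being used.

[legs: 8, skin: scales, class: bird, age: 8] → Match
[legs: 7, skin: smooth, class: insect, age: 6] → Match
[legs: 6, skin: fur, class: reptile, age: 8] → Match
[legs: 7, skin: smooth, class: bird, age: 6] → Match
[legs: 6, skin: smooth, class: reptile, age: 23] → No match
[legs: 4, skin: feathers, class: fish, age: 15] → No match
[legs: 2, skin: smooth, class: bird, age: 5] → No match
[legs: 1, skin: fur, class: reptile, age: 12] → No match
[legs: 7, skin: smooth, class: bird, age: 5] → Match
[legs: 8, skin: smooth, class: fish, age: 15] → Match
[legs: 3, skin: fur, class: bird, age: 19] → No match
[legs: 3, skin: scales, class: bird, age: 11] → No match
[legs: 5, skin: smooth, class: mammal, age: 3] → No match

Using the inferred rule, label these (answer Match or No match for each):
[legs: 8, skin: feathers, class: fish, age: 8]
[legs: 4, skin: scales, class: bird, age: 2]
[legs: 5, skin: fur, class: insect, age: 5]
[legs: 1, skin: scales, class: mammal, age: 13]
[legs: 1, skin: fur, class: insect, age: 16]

Match, No match, No match, No match, No match

The simplest hypothesis consistent with all the labels is: age ≤ 15 AND legs ≥ 6.
[legs: 8, skin: feathers, class: fish, age: 8] — age = 8, legs = 8, hence Match. [legs: 4, skin: scales, class: bird, age: 2] — age = 2, legs = 4, hence No match. [legs: 5, skin: fur, class: insect, age: 5] — age = 5, legs = 5, hence No match. [legs: 1, skin: scales, class: mammal, age: 13] — age = 13, legs = 1, hence No match. [legs: 1, skin: fur, class: insect, age: 16] — age = 16, legs = 1, hence No match.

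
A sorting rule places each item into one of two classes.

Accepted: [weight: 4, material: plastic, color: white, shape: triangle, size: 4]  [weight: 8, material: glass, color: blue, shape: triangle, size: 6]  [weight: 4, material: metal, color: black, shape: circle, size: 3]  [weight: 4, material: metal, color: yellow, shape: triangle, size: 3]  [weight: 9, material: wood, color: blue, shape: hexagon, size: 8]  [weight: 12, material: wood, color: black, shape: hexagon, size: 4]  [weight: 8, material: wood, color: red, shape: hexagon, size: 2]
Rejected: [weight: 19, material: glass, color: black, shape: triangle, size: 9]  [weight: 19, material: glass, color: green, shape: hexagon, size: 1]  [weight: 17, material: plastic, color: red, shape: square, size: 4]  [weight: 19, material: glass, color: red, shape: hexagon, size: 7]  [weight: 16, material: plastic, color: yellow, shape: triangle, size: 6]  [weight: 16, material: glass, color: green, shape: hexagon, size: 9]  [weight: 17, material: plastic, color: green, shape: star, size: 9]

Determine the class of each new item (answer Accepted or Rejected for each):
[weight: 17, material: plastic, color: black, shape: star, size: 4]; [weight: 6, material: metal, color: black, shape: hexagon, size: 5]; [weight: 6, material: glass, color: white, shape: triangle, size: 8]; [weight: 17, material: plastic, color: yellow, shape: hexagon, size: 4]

Rejected, Accepted, Accepted, Rejected

All 'Accepted' examples share one property — weight ≤ 12 — and every 'Rejected' example lacks it.
[weight: 17, material: plastic, color: black, shape: star, size: 4] — weight = 17, hence Rejected. [weight: 6, material: metal, color: black, shape: hexagon, size: 5] — weight = 6, hence Accepted. [weight: 6, material: glass, color: white, shape: triangle, size: 8] — weight = 6, hence Accepted. [weight: 17, material: plastic, color: yellow, shape: hexagon, size: 4] — weight = 17, hence Rejected.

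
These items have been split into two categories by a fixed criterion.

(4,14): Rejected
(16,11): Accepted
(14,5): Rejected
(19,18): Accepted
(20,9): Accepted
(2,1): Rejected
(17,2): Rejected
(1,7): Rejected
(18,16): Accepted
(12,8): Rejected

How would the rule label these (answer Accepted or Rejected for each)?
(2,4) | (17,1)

Rejected, Rejected

The pattern is that an item is 'Accepted' exactly when: sum ≥ 27.
(2,4): Rejected (2+4 = 6). (17,1): Rejected (17+1 = 18).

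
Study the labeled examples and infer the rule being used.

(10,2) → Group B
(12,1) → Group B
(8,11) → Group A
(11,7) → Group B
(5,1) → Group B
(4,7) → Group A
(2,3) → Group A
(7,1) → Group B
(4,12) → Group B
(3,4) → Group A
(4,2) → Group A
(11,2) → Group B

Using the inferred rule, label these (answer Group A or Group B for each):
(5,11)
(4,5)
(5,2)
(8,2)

The simplest hypothesis consistent with all the labels is: |first − second| ≤ 3.
(5,11): Group B (|5−11| = 6). (4,5): Group A (|4−5| = 1). (5,2): Group A (|5−2| = 3). (8,2): Group B (|8−2| = 6).

Group B, Group A, Group A, Group B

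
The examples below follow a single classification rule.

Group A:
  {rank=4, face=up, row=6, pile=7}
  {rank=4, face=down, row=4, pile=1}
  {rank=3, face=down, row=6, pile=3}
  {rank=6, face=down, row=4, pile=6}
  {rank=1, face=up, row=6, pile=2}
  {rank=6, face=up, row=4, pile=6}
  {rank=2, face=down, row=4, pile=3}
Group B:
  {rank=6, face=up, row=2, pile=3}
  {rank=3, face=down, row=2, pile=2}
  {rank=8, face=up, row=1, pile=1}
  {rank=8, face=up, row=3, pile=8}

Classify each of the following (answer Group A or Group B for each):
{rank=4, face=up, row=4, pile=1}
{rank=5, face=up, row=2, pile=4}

The simplest hypothesis consistent with all the labels is: row ≥ 4.
{rank=4, face=up, row=4, pile=1}: Group A (row = 4).
{rank=5, face=up, row=2, pile=4}: Group B (row = 2).

Group A, Group B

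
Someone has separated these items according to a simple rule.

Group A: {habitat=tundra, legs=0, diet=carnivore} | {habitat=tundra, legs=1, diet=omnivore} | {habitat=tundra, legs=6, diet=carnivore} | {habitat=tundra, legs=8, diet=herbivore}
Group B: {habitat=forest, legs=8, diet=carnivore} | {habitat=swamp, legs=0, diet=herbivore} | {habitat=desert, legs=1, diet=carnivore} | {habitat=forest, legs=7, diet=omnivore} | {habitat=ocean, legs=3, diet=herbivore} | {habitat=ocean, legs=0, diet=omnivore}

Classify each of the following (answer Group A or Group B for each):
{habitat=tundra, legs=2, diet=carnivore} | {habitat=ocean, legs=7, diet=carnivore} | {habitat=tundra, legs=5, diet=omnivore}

Rule: habitat is tundra. This holds for each 'Group A' example and fails for each 'Group B' one.
{habitat=tundra, legs=2, diet=carnivore}: habitat is tundra, qualifies → Group A.
{habitat=ocean, legs=7, diet=carnivore}: habitat is ocean, does not pass → Group B.
{habitat=tundra, legs=5, diet=omnivore}: habitat is tundra, qualifies → Group A.

Group A, Group B, Group A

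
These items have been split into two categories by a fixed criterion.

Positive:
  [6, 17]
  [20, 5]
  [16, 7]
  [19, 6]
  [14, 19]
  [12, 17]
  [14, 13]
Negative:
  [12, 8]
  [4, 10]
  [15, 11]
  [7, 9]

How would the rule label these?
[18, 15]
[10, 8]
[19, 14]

Positive, Negative, Positive

One predicate separates the groups cleanly: sum is odd.
[18, 15] → 18+15 = 33 → Positive. [10, 8] → 10+8 = 18 → Negative. [19, 14] → 19+14 = 33 → Positive.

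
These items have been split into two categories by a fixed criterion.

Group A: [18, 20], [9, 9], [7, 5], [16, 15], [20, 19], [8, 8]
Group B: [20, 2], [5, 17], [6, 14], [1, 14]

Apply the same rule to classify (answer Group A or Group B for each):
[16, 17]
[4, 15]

One predicate separates the groups cleanly: |first − second| ≤ 2.
[16, 17] — |16−17| = 1, hence Group A. [4, 15] — |4−15| = 11, hence Group B.

Group A, Group B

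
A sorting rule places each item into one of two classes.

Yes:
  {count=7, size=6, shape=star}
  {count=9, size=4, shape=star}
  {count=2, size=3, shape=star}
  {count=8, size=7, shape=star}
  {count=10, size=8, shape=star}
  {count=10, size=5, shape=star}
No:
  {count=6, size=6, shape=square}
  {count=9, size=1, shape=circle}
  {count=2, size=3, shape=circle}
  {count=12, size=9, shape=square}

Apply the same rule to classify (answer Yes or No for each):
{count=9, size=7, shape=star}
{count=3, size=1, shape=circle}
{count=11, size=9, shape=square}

Yes, No, No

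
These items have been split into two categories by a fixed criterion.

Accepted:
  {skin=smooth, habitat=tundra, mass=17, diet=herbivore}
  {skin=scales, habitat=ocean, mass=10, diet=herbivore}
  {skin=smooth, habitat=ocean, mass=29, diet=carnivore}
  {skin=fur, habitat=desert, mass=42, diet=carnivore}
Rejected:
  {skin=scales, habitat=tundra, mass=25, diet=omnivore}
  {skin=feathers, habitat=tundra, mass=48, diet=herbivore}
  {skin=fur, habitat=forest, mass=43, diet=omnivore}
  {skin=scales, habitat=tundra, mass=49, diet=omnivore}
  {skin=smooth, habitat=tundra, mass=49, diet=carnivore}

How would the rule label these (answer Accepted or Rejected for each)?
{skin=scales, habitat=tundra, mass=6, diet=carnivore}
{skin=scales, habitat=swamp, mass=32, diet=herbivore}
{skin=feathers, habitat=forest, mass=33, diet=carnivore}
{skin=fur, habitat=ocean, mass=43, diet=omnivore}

Every 'Accepted' example satisfies: mass ≠ 25 AND mass ≤ 42. None of the 'Rejected' examples do.

Accepted, Accepted, Accepted, Rejected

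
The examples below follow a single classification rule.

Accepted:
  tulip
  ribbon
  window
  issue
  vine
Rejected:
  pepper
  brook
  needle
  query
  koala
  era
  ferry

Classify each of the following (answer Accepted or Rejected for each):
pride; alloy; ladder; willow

Rule: contains 'i'. This holds for each 'Accepted' example and fails for each 'Rejected' one.
pride — has 'i', hence Accepted.
alloy — no 'i', hence Rejected.
ladder — no 'i', hence Rejected.
willow — has 'i', hence Accepted.

Accepted, Rejected, Rejected, Accepted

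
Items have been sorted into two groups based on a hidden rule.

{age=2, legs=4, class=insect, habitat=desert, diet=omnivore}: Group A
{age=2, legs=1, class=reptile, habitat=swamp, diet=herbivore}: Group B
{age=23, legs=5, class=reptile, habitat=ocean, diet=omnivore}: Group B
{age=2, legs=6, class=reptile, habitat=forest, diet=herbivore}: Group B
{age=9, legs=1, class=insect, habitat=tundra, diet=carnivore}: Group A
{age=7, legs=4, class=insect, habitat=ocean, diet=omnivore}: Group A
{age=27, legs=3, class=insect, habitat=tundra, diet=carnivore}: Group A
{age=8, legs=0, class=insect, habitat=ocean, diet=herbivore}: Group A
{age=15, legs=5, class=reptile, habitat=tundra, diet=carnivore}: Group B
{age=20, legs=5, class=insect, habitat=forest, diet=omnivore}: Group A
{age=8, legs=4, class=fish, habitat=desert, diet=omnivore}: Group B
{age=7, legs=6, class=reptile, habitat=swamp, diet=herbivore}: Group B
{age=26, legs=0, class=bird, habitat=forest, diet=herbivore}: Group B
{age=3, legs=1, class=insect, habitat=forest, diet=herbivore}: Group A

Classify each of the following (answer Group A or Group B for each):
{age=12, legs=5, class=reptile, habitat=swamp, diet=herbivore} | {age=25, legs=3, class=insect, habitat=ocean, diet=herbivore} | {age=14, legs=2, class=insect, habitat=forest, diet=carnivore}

Group B, Group A, Group A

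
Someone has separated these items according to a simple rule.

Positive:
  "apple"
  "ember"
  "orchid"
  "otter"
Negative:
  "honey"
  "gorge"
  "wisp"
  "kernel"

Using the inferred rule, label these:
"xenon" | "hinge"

Negative, Negative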